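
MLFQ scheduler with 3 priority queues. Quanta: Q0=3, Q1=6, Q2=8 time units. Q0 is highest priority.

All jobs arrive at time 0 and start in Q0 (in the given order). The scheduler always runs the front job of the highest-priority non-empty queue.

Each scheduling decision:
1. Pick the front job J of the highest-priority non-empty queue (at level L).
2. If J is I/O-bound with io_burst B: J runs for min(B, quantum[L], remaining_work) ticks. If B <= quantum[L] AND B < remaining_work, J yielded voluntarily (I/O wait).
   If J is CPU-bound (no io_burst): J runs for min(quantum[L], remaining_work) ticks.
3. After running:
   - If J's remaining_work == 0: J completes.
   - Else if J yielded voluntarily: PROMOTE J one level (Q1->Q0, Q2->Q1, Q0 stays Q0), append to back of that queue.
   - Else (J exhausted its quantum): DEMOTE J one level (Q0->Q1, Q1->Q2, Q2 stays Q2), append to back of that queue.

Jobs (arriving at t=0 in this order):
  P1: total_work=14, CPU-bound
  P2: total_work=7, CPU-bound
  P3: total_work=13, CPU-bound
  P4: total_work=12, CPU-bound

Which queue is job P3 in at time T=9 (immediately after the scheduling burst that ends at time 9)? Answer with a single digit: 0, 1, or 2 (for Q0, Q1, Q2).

Answer: 1

Derivation:
t=0-3: P1@Q0 runs 3, rem=11, quantum used, demote→Q1. Q0=[P2,P3,P4] Q1=[P1] Q2=[]
t=3-6: P2@Q0 runs 3, rem=4, quantum used, demote→Q1. Q0=[P3,P4] Q1=[P1,P2] Q2=[]
t=6-9: P3@Q0 runs 3, rem=10, quantum used, demote→Q1. Q0=[P4] Q1=[P1,P2,P3] Q2=[]
t=9-12: P4@Q0 runs 3, rem=9, quantum used, demote→Q1. Q0=[] Q1=[P1,P2,P3,P4] Q2=[]
t=12-18: P1@Q1 runs 6, rem=5, quantum used, demote→Q2. Q0=[] Q1=[P2,P3,P4] Q2=[P1]
t=18-22: P2@Q1 runs 4, rem=0, completes. Q0=[] Q1=[P3,P4] Q2=[P1]
t=22-28: P3@Q1 runs 6, rem=4, quantum used, demote→Q2. Q0=[] Q1=[P4] Q2=[P1,P3]
t=28-34: P4@Q1 runs 6, rem=3, quantum used, demote→Q2. Q0=[] Q1=[] Q2=[P1,P3,P4]
t=34-39: P1@Q2 runs 5, rem=0, completes. Q0=[] Q1=[] Q2=[P3,P4]
t=39-43: P3@Q2 runs 4, rem=0, completes. Q0=[] Q1=[] Q2=[P4]
t=43-46: P4@Q2 runs 3, rem=0, completes. Q0=[] Q1=[] Q2=[]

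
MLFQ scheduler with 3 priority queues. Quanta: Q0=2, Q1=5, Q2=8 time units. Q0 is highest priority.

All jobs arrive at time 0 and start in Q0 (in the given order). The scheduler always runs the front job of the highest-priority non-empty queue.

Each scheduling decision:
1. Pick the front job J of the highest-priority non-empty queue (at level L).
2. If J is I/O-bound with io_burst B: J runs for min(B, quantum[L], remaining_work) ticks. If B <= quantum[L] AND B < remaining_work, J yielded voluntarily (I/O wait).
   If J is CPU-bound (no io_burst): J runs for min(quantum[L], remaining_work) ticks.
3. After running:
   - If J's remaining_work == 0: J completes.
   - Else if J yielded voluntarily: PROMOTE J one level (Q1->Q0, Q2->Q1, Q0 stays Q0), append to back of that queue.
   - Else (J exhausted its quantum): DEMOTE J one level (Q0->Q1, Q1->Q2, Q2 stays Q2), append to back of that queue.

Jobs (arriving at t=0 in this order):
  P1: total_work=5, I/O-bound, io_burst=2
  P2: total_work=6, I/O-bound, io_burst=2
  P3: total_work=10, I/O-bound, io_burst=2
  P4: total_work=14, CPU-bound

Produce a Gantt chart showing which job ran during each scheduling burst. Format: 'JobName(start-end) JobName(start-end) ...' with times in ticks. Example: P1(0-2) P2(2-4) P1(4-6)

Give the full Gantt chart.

Answer: P1(0-2) P2(2-4) P3(4-6) P4(6-8) P1(8-10) P2(10-12) P3(12-14) P1(14-15) P2(15-17) P3(17-19) P3(19-21) P3(21-23) P4(23-28) P4(28-35)

Derivation:
t=0-2: P1@Q0 runs 2, rem=3, I/O yield, promote→Q0. Q0=[P2,P3,P4,P1] Q1=[] Q2=[]
t=2-4: P2@Q0 runs 2, rem=4, I/O yield, promote→Q0. Q0=[P3,P4,P1,P2] Q1=[] Q2=[]
t=4-6: P3@Q0 runs 2, rem=8, I/O yield, promote→Q0. Q0=[P4,P1,P2,P3] Q1=[] Q2=[]
t=6-8: P4@Q0 runs 2, rem=12, quantum used, demote→Q1. Q0=[P1,P2,P3] Q1=[P4] Q2=[]
t=8-10: P1@Q0 runs 2, rem=1, I/O yield, promote→Q0. Q0=[P2,P3,P1] Q1=[P4] Q2=[]
t=10-12: P2@Q0 runs 2, rem=2, I/O yield, promote→Q0. Q0=[P3,P1,P2] Q1=[P4] Q2=[]
t=12-14: P3@Q0 runs 2, rem=6, I/O yield, promote→Q0. Q0=[P1,P2,P3] Q1=[P4] Q2=[]
t=14-15: P1@Q0 runs 1, rem=0, completes. Q0=[P2,P3] Q1=[P4] Q2=[]
t=15-17: P2@Q0 runs 2, rem=0, completes. Q0=[P3] Q1=[P4] Q2=[]
t=17-19: P3@Q0 runs 2, rem=4, I/O yield, promote→Q0. Q0=[P3] Q1=[P4] Q2=[]
t=19-21: P3@Q0 runs 2, rem=2, I/O yield, promote→Q0. Q0=[P3] Q1=[P4] Q2=[]
t=21-23: P3@Q0 runs 2, rem=0, completes. Q0=[] Q1=[P4] Q2=[]
t=23-28: P4@Q1 runs 5, rem=7, quantum used, demote→Q2. Q0=[] Q1=[] Q2=[P4]
t=28-35: P4@Q2 runs 7, rem=0, completes. Q0=[] Q1=[] Q2=[]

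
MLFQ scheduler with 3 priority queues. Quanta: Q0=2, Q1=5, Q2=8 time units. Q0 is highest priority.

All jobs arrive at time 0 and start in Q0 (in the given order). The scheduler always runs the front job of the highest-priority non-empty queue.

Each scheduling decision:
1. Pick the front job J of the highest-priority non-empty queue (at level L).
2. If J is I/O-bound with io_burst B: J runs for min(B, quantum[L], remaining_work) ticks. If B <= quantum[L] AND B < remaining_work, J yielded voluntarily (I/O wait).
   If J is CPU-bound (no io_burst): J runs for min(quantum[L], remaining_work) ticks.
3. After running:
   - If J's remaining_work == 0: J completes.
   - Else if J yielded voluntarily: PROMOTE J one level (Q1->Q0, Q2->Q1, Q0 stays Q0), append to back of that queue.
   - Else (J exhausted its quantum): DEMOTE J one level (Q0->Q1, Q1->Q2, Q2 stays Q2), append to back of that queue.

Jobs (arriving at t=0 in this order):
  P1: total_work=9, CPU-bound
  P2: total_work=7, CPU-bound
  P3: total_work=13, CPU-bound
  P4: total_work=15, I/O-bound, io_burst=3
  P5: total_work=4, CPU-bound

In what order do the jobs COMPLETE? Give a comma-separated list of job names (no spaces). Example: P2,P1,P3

t=0-2: P1@Q0 runs 2, rem=7, quantum used, demote→Q1. Q0=[P2,P3,P4,P5] Q1=[P1] Q2=[]
t=2-4: P2@Q0 runs 2, rem=5, quantum used, demote→Q1. Q0=[P3,P4,P5] Q1=[P1,P2] Q2=[]
t=4-6: P3@Q0 runs 2, rem=11, quantum used, demote→Q1. Q0=[P4,P5] Q1=[P1,P2,P3] Q2=[]
t=6-8: P4@Q0 runs 2, rem=13, quantum used, demote→Q1. Q0=[P5] Q1=[P1,P2,P3,P4] Q2=[]
t=8-10: P5@Q0 runs 2, rem=2, quantum used, demote→Q1. Q0=[] Q1=[P1,P2,P3,P4,P5] Q2=[]
t=10-15: P1@Q1 runs 5, rem=2, quantum used, demote→Q2. Q0=[] Q1=[P2,P3,P4,P5] Q2=[P1]
t=15-20: P2@Q1 runs 5, rem=0, completes. Q0=[] Q1=[P3,P4,P5] Q2=[P1]
t=20-25: P3@Q1 runs 5, rem=6, quantum used, demote→Q2. Q0=[] Q1=[P4,P5] Q2=[P1,P3]
t=25-28: P4@Q1 runs 3, rem=10, I/O yield, promote→Q0. Q0=[P4] Q1=[P5] Q2=[P1,P3]
t=28-30: P4@Q0 runs 2, rem=8, quantum used, demote→Q1. Q0=[] Q1=[P5,P4] Q2=[P1,P3]
t=30-32: P5@Q1 runs 2, rem=0, completes. Q0=[] Q1=[P4] Q2=[P1,P3]
t=32-35: P4@Q1 runs 3, rem=5, I/O yield, promote→Q0. Q0=[P4] Q1=[] Q2=[P1,P3]
t=35-37: P4@Q0 runs 2, rem=3, quantum used, demote→Q1. Q0=[] Q1=[P4] Q2=[P1,P3]
t=37-40: P4@Q1 runs 3, rem=0, completes. Q0=[] Q1=[] Q2=[P1,P3]
t=40-42: P1@Q2 runs 2, rem=0, completes. Q0=[] Q1=[] Q2=[P3]
t=42-48: P3@Q2 runs 6, rem=0, completes. Q0=[] Q1=[] Q2=[]

Answer: P2,P5,P4,P1,P3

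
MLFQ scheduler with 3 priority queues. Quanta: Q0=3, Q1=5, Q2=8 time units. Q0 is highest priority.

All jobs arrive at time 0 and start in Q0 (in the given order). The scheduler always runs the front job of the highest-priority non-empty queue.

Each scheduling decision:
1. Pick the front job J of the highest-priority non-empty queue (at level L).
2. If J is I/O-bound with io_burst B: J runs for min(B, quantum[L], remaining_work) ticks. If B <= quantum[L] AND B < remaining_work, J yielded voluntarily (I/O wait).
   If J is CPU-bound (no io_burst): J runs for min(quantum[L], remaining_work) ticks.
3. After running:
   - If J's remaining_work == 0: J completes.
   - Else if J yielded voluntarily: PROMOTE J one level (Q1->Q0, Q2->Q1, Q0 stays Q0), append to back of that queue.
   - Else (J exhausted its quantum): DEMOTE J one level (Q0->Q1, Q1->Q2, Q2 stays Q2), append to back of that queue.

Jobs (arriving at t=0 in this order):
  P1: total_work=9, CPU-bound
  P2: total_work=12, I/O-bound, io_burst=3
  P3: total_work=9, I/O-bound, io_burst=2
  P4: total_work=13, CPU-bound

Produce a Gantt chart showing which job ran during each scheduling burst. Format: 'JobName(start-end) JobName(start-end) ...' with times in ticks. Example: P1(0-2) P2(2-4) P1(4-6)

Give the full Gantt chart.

Answer: P1(0-3) P2(3-6) P3(6-8) P4(8-11) P2(11-14) P3(14-16) P2(16-19) P3(19-21) P2(21-24) P3(24-26) P3(26-27) P1(27-32) P4(32-37) P1(37-38) P4(38-43)

Derivation:
t=0-3: P1@Q0 runs 3, rem=6, quantum used, demote→Q1. Q0=[P2,P3,P4] Q1=[P1] Q2=[]
t=3-6: P2@Q0 runs 3, rem=9, I/O yield, promote→Q0. Q0=[P3,P4,P2] Q1=[P1] Q2=[]
t=6-8: P3@Q0 runs 2, rem=7, I/O yield, promote→Q0. Q0=[P4,P2,P3] Q1=[P1] Q2=[]
t=8-11: P4@Q0 runs 3, rem=10, quantum used, demote→Q1. Q0=[P2,P3] Q1=[P1,P4] Q2=[]
t=11-14: P2@Q0 runs 3, rem=6, I/O yield, promote→Q0. Q0=[P3,P2] Q1=[P1,P4] Q2=[]
t=14-16: P3@Q0 runs 2, rem=5, I/O yield, promote→Q0. Q0=[P2,P3] Q1=[P1,P4] Q2=[]
t=16-19: P2@Q0 runs 3, rem=3, I/O yield, promote→Q0. Q0=[P3,P2] Q1=[P1,P4] Q2=[]
t=19-21: P3@Q0 runs 2, rem=3, I/O yield, promote→Q0. Q0=[P2,P3] Q1=[P1,P4] Q2=[]
t=21-24: P2@Q0 runs 3, rem=0, completes. Q0=[P3] Q1=[P1,P4] Q2=[]
t=24-26: P3@Q0 runs 2, rem=1, I/O yield, promote→Q0. Q0=[P3] Q1=[P1,P4] Q2=[]
t=26-27: P3@Q0 runs 1, rem=0, completes. Q0=[] Q1=[P1,P4] Q2=[]
t=27-32: P1@Q1 runs 5, rem=1, quantum used, demote→Q2. Q0=[] Q1=[P4] Q2=[P1]
t=32-37: P4@Q1 runs 5, rem=5, quantum used, demote→Q2. Q0=[] Q1=[] Q2=[P1,P4]
t=37-38: P1@Q2 runs 1, rem=0, completes. Q0=[] Q1=[] Q2=[P4]
t=38-43: P4@Q2 runs 5, rem=0, completes. Q0=[] Q1=[] Q2=[]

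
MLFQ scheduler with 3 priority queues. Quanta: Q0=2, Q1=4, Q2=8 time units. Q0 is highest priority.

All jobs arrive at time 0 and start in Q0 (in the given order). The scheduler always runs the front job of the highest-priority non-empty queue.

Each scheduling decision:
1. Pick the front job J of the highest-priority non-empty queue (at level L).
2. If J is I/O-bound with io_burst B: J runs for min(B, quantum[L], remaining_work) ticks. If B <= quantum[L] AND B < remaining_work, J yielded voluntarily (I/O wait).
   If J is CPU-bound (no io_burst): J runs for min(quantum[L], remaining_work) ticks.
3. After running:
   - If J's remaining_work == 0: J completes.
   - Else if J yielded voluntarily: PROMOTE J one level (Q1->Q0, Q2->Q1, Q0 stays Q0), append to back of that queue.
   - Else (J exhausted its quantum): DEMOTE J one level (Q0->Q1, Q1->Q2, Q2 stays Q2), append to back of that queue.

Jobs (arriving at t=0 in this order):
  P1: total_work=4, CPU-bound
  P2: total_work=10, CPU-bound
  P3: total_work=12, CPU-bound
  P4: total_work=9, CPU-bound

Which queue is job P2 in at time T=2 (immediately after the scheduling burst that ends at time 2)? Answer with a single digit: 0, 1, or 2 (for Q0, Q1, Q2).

t=0-2: P1@Q0 runs 2, rem=2, quantum used, demote→Q1. Q0=[P2,P3,P4] Q1=[P1] Q2=[]
t=2-4: P2@Q0 runs 2, rem=8, quantum used, demote→Q1. Q0=[P3,P4] Q1=[P1,P2] Q2=[]
t=4-6: P3@Q0 runs 2, rem=10, quantum used, demote→Q1. Q0=[P4] Q1=[P1,P2,P3] Q2=[]
t=6-8: P4@Q0 runs 2, rem=7, quantum used, demote→Q1. Q0=[] Q1=[P1,P2,P3,P4] Q2=[]
t=8-10: P1@Q1 runs 2, rem=0, completes. Q0=[] Q1=[P2,P3,P4] Q2=[]
t=10-14: P2@Q1 runs 4, rem=4, quantum used, demote→Q2. Q0=[] Q1=[P3,P4] Q2=[P2]
t=14-18: P3@Q1 runs 4, rem=6, quantum used, demote→Q2. Q0=[] Q1=[P4] Q2=[P2,P3]
t=18-22: P4@Q1 runs 4, rem=3, quantum used, demote→Q2. Q0=[] Q1=[] Q2=[P2,P3,P4]
t=22-26: P2@Q2 runs 4, rem=0, completes. Q0=[] Q1=[] Q2=[P3,P4]
t=26-32: P3@Q2 runs 6, rem=0, completes. Q0=[] Q1=[] Q2=[P4]
t=32-35: P4@Q2 runs 3, rem=0, completes. Q0=[] Q1=[] Q2=[]

Answer: 0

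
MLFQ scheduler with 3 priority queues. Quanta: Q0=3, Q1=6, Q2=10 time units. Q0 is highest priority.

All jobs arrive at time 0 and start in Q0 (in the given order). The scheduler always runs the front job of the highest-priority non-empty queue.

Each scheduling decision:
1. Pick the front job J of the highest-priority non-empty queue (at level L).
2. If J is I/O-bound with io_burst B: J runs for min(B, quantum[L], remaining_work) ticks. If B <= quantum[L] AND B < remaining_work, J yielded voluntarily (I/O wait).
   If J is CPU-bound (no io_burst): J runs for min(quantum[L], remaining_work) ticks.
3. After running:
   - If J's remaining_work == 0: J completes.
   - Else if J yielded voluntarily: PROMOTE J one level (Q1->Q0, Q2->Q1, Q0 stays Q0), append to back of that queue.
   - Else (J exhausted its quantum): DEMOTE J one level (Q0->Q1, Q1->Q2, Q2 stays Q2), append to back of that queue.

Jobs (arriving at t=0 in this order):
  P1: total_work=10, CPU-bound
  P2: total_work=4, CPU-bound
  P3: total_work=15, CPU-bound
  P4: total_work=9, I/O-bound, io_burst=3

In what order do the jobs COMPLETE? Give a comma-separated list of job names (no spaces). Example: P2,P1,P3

t=0-3: P1@Q0 runs 3, rem=7, quantum used, demote→Q1. Q0=[P2,P3,P4] Q1=[P1] Q2=[]
t=3-6: P2@Q0 runs 3, rem=1, quantum used, demote→Q1. Q0=[P3,P4] Q1=[P1,P2] Q2=[]
t=6-9: P3@Q0 runs 3, rem=12, quantum used, demote→Q1. Q0=[P4] Q1=[P1,P2,P3] Q2=[]
t=9-12: P4@Q0 runs 3, rem=6, I/O yield, promote→Q0. Q0=[P4] Q1=[P1,P2,P3] Q2=[]
t=12-15: P4@Q0 runs 3, rem=3, I/O yield, promote→Q0. Q0=[P4] Q1=[P1,P2,P3] Q2=[]
t=15-18: P4@Q0 runs 3, rem=0, completes. Q0=[] Q1=[P1,P2,P3] Q2=[]
t=18-24: P1@Q1 runs 6, rem=1, quantum used, demote→Q2. Q0=[] Q1=[P2,P3] Q2=[P1]
t=24-25: P2@Q1 runs 1, rem=0, completes. Q0=[] Q1=[P3] Q2=[P1]
t=25-31: P3@Q1 runs 6, rem=6, quantum used, demote→Q2. Q0=[] Q1=[] Q2=[P1,P3]
t=31-32: P1@Q2 runs 1, rem=0, completes. Q0=[] Q1=[] Q2=[P3]
t=32-38: P3@Q2 runs 6, rem=0, completes. Q0=[] Q1=[] Q2=[]

Answer: P4,P2,P1,P3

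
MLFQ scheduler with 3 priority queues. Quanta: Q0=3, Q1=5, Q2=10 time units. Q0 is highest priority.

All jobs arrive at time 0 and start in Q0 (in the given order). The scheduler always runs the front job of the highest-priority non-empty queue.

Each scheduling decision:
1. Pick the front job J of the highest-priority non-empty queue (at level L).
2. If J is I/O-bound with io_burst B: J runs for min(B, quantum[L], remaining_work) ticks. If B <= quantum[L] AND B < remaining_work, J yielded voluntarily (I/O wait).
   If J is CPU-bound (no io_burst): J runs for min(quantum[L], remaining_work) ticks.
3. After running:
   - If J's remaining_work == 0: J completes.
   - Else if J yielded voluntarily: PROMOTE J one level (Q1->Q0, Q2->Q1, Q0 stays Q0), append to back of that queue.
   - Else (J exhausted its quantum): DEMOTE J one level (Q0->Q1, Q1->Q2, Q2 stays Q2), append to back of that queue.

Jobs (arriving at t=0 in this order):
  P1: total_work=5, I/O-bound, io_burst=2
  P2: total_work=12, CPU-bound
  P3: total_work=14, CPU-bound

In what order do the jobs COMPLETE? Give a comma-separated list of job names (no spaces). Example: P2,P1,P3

Answer: P1,P2,P3

Derivation:
t=0-2: P1@Q0 runs 2, rem=3, I/O yield, promote→Q0. Q0=[P2,P3,P1] Q1=[] Q2=[]
t=2-5: P2@Q0 runs 3, rem=9, quantum used, demote→Q1. Q0=[P3,P1] Q1=[P2] Q2=[]
t=5-8: P3@Q0 runs 3, rem=11, quantum used, demote→Q1. Q0=[P1] Q1=[P2,P3] Q2=[]
t=8-10: P1@Q0 runs 2, rem=1, I/O yield, promote→Q0. Q0=[P1] Q1=[P2,P3] Q2=[]
t=10-11: P1@Q0 runs 1, rem=0, completes. Q0=[] Q1=[P2,P3] Q2=[]
t=11-16: P2@Q1 runs 5, rem=4, quantum used, demote→Q2. Q0=[] Q1=[P3] Q2=[P2]
t=16-21: P3@Q1 runs 5, rem=6, quantum used, demote→Q2. Q0=[] Q1=[] Q2=[P2,P3]
t=21-25: P2@Q2 runs 4, rem=0, completes. Q0=[] Q1=[] Q2=[P3]
t=25-31: P3@Q2 runs 6, rem=0, completes. Q0=[] Q1=[] Q2=[]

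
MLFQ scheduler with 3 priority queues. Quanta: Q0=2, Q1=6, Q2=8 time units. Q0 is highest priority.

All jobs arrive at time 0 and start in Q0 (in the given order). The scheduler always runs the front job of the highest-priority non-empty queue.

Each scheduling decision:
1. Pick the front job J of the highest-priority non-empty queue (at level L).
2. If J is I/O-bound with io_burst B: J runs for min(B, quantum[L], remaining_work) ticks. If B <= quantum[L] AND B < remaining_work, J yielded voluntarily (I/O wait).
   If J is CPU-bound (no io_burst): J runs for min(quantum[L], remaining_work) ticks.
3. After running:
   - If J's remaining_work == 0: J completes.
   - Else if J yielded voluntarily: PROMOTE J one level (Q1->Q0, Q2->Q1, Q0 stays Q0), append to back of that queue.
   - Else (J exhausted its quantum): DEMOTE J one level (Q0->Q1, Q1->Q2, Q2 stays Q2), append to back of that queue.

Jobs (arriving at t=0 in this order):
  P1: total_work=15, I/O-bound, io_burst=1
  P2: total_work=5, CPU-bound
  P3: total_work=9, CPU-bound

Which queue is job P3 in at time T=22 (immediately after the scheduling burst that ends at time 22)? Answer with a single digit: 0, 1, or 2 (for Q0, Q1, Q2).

Answer: 1

Derivation:
t=0-1: P1@Q0 runs 1, rem=14, I/O yield, promote→Q0. Q0=[P2,P3,P1] Q1=[] Q2=[]
t=1-3: P2@Q0 runs 2, rem=3, quantum used, demote→Q1. Q0=[P3,P1] Q1=[P2] Q2=[]
t=3-5: P3@Q0 runs 2, rem=7, quantum used, demote→Q1. Q0=[P1] Q1=[P2,P3] Q2=[]
t=5-6: P1@Q0 runs 1, rem=13, I/O yield, promote→Q0. Q0=[P1] Q1=[P2,P3] Q2=[]
t=6-7: P1@Q0 runs 1, rem=12, I/O yield, promote→Q0. Q0=[P1] Q1=[P2,P3] Q2=[]
t=7-8: P1@Q0 runs 1, rem=11, I/O yield, promote→Q0. Q0=[P1] Q1=[P2,P3] Q2=[]
t=8-9: P1@Q0 runs 1, rem=10, I/O yield, promote→Q0. Q0=[P1] Q1=[P2,P3] Q2=[]
t=9-10: P1@Q0 runs 1, rem=9, I/O yield, promote→Q0. Q0=[P1] Q1=[P2,P3] Q2=[]
t=10-11: P1@Q0 runs 1, rem=8, I/O yield, promote→Q0. Q0=[P1] Q1=[P2,P3] Q2=[]
t=11-12: P1@Q0 runs 1, rem=7, I/O yield, promote→Q0. Q0=[P1] Q1=[P2,P3] Q2=[]
t=12-13: P1@Q0 runs 1, rem=6, I/O yield, promote→Q0. Q0=[P1] Q1=[P2,P3] Q2=[]
t=13-14: P1@Q0 runs 1, rem=5, I/O yield, promote→Q0. Q0=[P1] Q1=[P2,P3] Q2=[]
t=14-15: P1@Q0 runs 1, rem=4, I/O yield, promote→Q0. Q0=[P1] Q1=[P2,P3] Q2=[]
t=15-16: P1@Q0 runs 1, rem=3, I/O yield, promote→Q0. Q0=[P1] Q1=[P2,P3] Q2=[]
t=16-17: P1@Q0 runs 1, rem=2, I/O yield, promote→Q0. Q0=[P1] Q1=[P2,P3] Q2=[]
t=17-18: P1@Q0 runs 1, rem=1, I/O yield, promote→Q0. Q0=[P1] Q1=[P2,P3] Q2=[]
t=18-19: P1@Q0 runs 1, rem=0, completes. Q0=[] Q1=[P2,P3] Q2=[]
t=19-22: P2@Q1 runs 3, rem=0, completes. Q0=[] Q1=[P3] Q2=[]
t=22-28: P3@Q1 runs 6, rem=1, quantum used, demote→Q2. Q0=[] Q1=[] Q2=[P3]
t=28-29: P3@Q2 runs 1, rem=0, completes. Q0=[] Q1=[] Q2=[]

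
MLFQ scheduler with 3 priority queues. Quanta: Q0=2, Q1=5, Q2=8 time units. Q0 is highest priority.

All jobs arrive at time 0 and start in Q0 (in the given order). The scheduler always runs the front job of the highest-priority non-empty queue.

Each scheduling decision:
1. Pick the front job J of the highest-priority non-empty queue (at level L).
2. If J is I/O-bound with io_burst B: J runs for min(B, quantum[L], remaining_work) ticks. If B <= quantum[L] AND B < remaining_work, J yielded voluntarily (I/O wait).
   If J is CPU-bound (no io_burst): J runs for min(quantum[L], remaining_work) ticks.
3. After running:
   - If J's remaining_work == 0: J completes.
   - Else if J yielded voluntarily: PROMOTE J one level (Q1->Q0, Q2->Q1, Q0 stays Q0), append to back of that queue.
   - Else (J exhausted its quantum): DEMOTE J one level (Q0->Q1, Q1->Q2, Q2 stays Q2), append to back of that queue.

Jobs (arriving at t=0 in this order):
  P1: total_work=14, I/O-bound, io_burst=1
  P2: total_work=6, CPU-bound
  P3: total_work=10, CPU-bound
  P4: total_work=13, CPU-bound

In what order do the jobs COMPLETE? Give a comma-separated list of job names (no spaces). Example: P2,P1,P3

t=0-1: P1@Q0 runs 1, rem=13, I/O yield, promote→Q0. Q0=[P2,P3,P4,P1] Q1=[] Q2=[]
t=1-3: P2@Q0 runs 2, rem=4, quantum used, demote→Q1. Q0=[P3,P4,P1] Q1=[P2] Q2=[]
t=3-5: P3@Q0 runs 2, rem=8, quantum used, demote→Q1. Q0=[P4,P1] Q1=[P2,P3] Q2=[]
t=5-7: P4@Q0 runs 2, rem=11, quantum used, demote→Q1. Q0=[P1] Q1=[P2,P3,P4] Q2=[]
t=7-8: P1@Q0 runs 1, rem=12, I/O yield, promote→Q0. Q0=[P1] Q1=[P2,P3,P4] Q2=[]
t=8-9: P1@Q0 runs 1, rem=11, I/O yield, promote→Q0. Q0=[P1] Q1=[P2,P3,P4] Q2=[]
t=9-10: P1@Q0 runs 1, rem=10, I/O yield, promote→Q0. Q0=[P1] Q1=[P2,P3,P4] Q2=[]
t=10-11: P1@Q0 runs 1, rem=9, I/O yield, promote→Q0. Q0=[P1] Q1=[P2,P3,P4] Q2=[]
t=11-12: P1@Q0 runs 1, rem=8, I/O yield, promote→Q0. Q0=[P1] Q1=[P2,P3,P4] Q2=[]
t=12-13: P1@Q0 runs 1, rem=7, I/O yield, promote→Q0. Q0=[P1] Q1=[P2,P3,P4] Q2=[]
t=13-14: P1@Q0 runs 1, rem=6, I/O yield, promote→Q0. Q0=[P1] Q1=[P2,P3,P4] Q2=[]
t=14-15: P1@Q0 runs 1, rem=5, I/O yield, promote→Q0. Q0=[P1] Q1=[P2,P3,P4] Q2=[]
t=15-16: P1@Q0 runs 1, rem=4, I/O yield, promote→Q0. Q0=[P1] Q1=[P2,P3,P4] Q2=[]
t=16-17: P1@Q0 runs 1, rem=3, I/O yield, promote→Q0. Q0=[P1] Q1=[P2,P3,P4] Q2=[]
t=17-18: P1@Q0 runs 1, rem=2, I/O yield, promote→Q0. Q0=[P1] Q1=[P2,P3,P4] Q2=[]
t=18-19: P1@Q0 runs 1, rem=1, I/O yield, promote→Q0. Q0=[P1] Q1=[P2,P3,P4] Q2=[]
t=19-20: P1@Q0 runs 1, rem=0, completes. Q0=[] Q1=[P2,P3,P4] Q2=[]
t=20-24: P2@Q1 runs 4, rem=0, completes. Q0=[] Q1=[P3,P4] Q2=[]
t=24-29: P3@Q1 runs 5, rem=3, quantum used, demote→Q2. Q0=[] Q1=[P4] Q2=[P3]
t=29-34: P4@Q1 runs 5, rem=6, quantum used, demote→Q2. Q0=[] Q1=[] Q2=[P3,P4]
t=34-37: P3@Q2 runs 3, rem=0, completes. Q0=[] Q1=[] Q2=[P4]
t=37-43: P4@Q2 runs 6, rem=0, completes. Q0=[] Q1=[] Q2=[]

Answer: P1,P2,P3,P4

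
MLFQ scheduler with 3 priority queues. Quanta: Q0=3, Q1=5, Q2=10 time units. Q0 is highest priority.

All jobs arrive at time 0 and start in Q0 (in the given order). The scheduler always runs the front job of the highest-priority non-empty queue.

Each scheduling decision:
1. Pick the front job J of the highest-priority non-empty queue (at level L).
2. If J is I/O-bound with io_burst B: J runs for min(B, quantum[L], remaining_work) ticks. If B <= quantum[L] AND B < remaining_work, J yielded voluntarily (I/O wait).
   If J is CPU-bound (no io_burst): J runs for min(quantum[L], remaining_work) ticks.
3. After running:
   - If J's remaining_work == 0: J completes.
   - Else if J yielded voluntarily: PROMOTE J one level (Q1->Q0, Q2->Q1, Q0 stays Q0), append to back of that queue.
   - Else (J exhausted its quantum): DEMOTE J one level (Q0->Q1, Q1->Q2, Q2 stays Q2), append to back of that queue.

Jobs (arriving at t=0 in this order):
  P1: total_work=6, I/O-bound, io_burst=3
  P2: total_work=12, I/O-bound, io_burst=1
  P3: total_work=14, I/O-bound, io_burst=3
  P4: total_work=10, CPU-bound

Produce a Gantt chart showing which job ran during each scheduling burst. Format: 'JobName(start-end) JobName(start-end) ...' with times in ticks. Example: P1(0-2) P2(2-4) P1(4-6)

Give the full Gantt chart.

t=0-3: P1@Q0 runs 3, rem=3, I/O yield, promote→Q0. Q0=[P2,P3,P4,P1] Q1=[] Q2=[]
t=3-4: P2@Q0 runs 1, rem=11, I/O yield, promote→Q0. Q0=[P3,P4,P1,P2] Q1=[] Q2=[]
t=4-7: P3@Q0 runs 3, rem=11, I/O yield, promote→Q0. Q0=[P4,P1,P2,P3] Q1=[] Q2=[]
t=7-10: P4@Q0 runs 3, rem=7, quantum used, demote→Q1. Q0=[P1,P2,P3] Q1=[P4] Q2=[]
t=10-13: P1@Q0 runs 3, rem=0, completes. Q0=[P2,P3] Q1=[P4] Q2=[]
t=13-14: P2@Q0 runs 1, rem=10, I/O yield, promote→Q0. Q0=[P3,P2] Q1=[P4] Q2=[]
t=14-17: P3@Q0 runs 3, rem=8, I/O yield, promote→Q0. Q0=[P2,P3] Q1=[P4] Q2=[]
t=17-18: P2@Q0 runs 1, rem=9, I/O yield, promote→Q0. Q0=[P3,P2] Q1=[P4] Q2=[]
t=18-21: P3@Q0 runs 3, rem=5, I/O yield, promote→Q0. Q0=[P2,P3] Q1=[P4] Q2=[]
t=21-22: P2@Q0 runs 1, rem=8, I/O yield, promote→Q0. Q0=[P3,P2] Q1=[P4] Q2=[]
t=22-25: P3@Q0 runs 3, rem=2, I/O yield, promote→Q0. Q0=[P2,P3] Q1=[P4] Q2=[]
t=25-26: P2@Q0 runs 1, rem=7, I/O yield, promote→Q0. Q0=[P3,P2] Q1=[P4] Q2=[]
t=26-28: P3@Q0 runs 2, rem=0, completes. Q0=[P2] Q1=[P4] Q2=[]
t=28-29: P2@Q0 runs 1, rem=6, I/O yield, promote→Q0. Q0=[P2] Q1=[P4] Q2=[]
t=29-30: P2@Q0 runs 1, rem=5, I/O yield, promote→Q0. Q0=[P2] Q1=[P4] Q2=[]
t=30-31: P2@Q0 runs 1, rem=4, I/O yield, promote→Q0. Q0=[P2] Q1=[P4] Q2=[]
t=31-32: P2@Q0 runs 1, rem=3, I/O yield, promote→Q0. Q0=[P2] Q1=[P4] Q2=[]
t=32-33: P2@Q0 runs 1, rem=2, I/O yield, promote→Q0. Q0=[P2] Q1=[P4] Q2=[]
t=33-34: P2@Q0 runs 1, rem=1, I/O yield, promote→Q0. Q0=[P2] Q1=[P4] Q2=[]
t=34-35: P2@Q0 runs 1, rem=0, completes. Q0=[] Q1=[P4] Q2=[]
t=35-40: P4@Q1 runs 5, rem=2, quantum used, demote→Q2. Q0=[] Q1=[] Q2=[P4]
t=40-42: P4@Q2 runs 2, rem=0, completes. Q0=[] Q1=[] Q2=[]

Answer: P1(0-3) P2(3-4) P3(4-7) P4(7-10) P1(10-13) P2(13-14) P3(14-17) P2(17-18) P3(18-21) P2(21-22) P3(22-25) P2(25-26) P3(26-28) P2(28-29) P2(29-30) P2(30-31) P2(31-32) P2(32-33) P2(33-34) P2(34-35) P4(35-40) P4(40-42)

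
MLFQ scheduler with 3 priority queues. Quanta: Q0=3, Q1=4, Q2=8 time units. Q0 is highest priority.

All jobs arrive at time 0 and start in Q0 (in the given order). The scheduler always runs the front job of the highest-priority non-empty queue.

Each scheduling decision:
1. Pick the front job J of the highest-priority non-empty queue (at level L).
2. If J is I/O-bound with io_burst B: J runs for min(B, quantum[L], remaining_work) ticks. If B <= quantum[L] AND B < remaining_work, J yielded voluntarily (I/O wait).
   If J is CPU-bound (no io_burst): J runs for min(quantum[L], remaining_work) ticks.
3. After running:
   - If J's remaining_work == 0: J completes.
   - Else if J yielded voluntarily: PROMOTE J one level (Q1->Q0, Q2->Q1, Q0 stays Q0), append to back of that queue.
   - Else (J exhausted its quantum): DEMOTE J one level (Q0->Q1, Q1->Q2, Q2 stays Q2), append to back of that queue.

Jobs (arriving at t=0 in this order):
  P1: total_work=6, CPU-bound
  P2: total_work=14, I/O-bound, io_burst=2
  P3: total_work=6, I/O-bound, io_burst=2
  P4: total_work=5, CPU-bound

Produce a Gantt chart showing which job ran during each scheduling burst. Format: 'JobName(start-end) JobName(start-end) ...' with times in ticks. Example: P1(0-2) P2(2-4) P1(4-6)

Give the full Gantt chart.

t=0-3: P1@Q0 runs 3, rem=3, quantum used, demote→Q1. Q0=[P2,P3,P4] Q1=[P1] Q2=[]
t=3-5: P2@Q0 runs 2, rem=12, I/O yield, promote→Q0. Q0=[P3,P4,P2] Q1=[P1] Q2=[]
t=5-7: P3@Q0 runs 2, rem=4, I/O yield, promote→Q0. Q0=[P4,P2,P3] Q1=[P1] Q2=[]
t=7-10: P4@Q0 runs 3, rem=2, quantum used, demote→Q1. Q0=[P2,P3] Q1=[P1,P4] Q2=[]
t=10-12: P2@Q0 runs 2, rem=10, I/O yield, promote→Q0. Q0=[P3,P2] Q1=[P1,P4] Q2=[]
t=12-14: P3@Q0 runs 2, rem=2, I/O yield, promote→Q0. Q0=[P2,P3] Q1=[P1,P4] Q2=[]
t=14-16: P2@Q0 runs 2, rem=8, I/O yield, promote→Q0. Q0=[P3,P2] Q1=[P1,P4] Q2=[]
t=16-18: P3@Q0 runs 2, rem=0, completes. Q0=[P2] Q1=[P1,P4] Q2=[]
t=18-20: P2@Q0 runs 2, rem=6, I/O yield, promote→Q0. Q0=[P2] Q1=[P1,P4] Q2=[]
t=20-22: P2@Q0 runs 2, rem=4, I/O yield, promote→Q0. Q0=[P2] Q1=[P1,P4] Q2=[]
t=22-24: P2@Q0 runs 2, rem=2, I/O yield, promote→Q0. Q0=[P2] Q1=[P1,P4] Q2=[]
t=24-26: P2@Q0 runs 2, rem=0, completes. Q0=[] Q1=[P1,P4] Q2=[]
t=26-29: P1@Q1 runs 3, rem=0, completes. Q0=[] Q1=[P4] Q2=[]
t=29-31: P4@Q1 runs 2, rem=0, completes. Q0=[] Q1=[] Q2=[]

Answer: P1(0-3) P2(3-5) P3(5-7) P4(7-10) P2(10-12) P3(12-14) P2(14-16) P3(16-18) P2(18-20) P2(20-22) P2(22-24) P2(24-26) P1(26-29) P4(29-31)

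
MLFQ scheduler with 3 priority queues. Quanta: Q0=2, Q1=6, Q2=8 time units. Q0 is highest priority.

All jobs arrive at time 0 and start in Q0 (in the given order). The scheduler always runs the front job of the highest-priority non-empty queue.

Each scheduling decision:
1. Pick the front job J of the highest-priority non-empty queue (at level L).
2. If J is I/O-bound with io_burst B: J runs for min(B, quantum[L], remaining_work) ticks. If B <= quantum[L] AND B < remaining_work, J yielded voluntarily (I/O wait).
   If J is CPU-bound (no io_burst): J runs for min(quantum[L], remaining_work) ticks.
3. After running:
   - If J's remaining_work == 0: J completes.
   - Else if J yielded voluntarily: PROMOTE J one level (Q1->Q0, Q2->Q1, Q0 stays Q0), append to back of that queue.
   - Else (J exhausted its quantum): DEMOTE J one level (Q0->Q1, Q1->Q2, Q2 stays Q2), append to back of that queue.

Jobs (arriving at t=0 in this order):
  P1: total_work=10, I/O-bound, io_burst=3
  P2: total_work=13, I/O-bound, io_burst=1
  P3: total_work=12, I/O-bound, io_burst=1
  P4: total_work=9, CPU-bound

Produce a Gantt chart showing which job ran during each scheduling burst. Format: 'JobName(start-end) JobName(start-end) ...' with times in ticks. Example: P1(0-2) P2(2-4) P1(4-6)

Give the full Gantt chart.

Answer: P1(0-2) P2(2-3) P3(3-4) P4(4-6) P2(6-7) P3(7-8) P2(8-9) P3(9-10) P2(10-11) P3(11-12) P2(12-13) P3(13-14) P2(14-15) P3(15-16) P2(16-17) P3(17-18) P2(18-19) P3(19-20) P2(20-21) P3(21-22) P2(22-23) P3(23-24) P2(24-25) P3(25-26) P2(26-27) P3(27-28) P2(28-29) P1(29-32) P1(32-34) P4(34-40) P1(40-43) P4(43-44)

Derivation:
t=0-2: P1@Q0 runs 2, rem=8, quantum used, demote→Q1. Q0=[P2,P3,P4] Q1=[P1] Q2=[]
t=2-3: P2@Q0 runs 1, rem=12, I/O yield, promote→Q0. Q0=[P3,P4,P2] Q1=[P1] Q2=[]
t=3-4: P3@Q0 runs 1, rem=11, I/O yield, promote→Q0. Q0=[P4,P2,P3] Q1=[P1] Q2=[]
t=4-6: P4@Q0 runs 2, rem=7, quantum used, demote→Q1. Q0=[P2,P3] Q1=[P1,P4] Q2=[]
t=6-7: P2@Q0 runs 1, rem=11, I/O yield, promote→Q0. Q0=[P3,P2] Q1=[P1,P4] Q2=[]
t=7-8: P3@Q0 runs 1, rem=10, I/O yield, promote→Q0. Q0=[P2,P3] Q1=[P1,P4] Q2=[]
t=8-9: P2@Q0 runs 1, rem=10, I/O yield, promote→Q0. Q0=[P3,P2] Q1=[P1,P4] Q2=[]
t=9-10: P3@Q0 runs 1, rem=9, I/O yield, promote→Q0. Q0=[P2,P3] Q1=[P1,P4] Q2=[]
t=10-11: P2@Q0 runs 1, rem=9, I/O yield, promote→Q0. Q0=[P3,P2] Q1=[P1,P4] Q2=[]
t=11-12: P3@Q0 runs 1, rem=8, I/O yield, promote→Q0. Q0=[P2,P3] Q1=[P1,P4] Q2=[]
t=12-13: P2@Q0 runs 1, rem=8, I/O yield, promote→Q0. Q0=[P3,P2] Q1=[P1,P4] Q2=[]
t=13-14: P3@Q0 runs 1, rem=7, I/O yield, promote→Q0. Q0=[P2,P3] Q1=[P1,P4] Q2=[]
t=14-15: P2@Q0 runs 1, rem=7, I/O yield, promote→Q0. Q0=[P3,P2] Q1=[P1,P4] Q2=[]
t=15-16: P3@Q0 runs 1, rem=6, I/O yield, promote→Q0. Q0=[P2,P3] Q1=[P1,P4] Q2=[]
t=16-17: P2@Q0 runs 1, rem=6, I/O yield, promote→Q0. Q0=[P3,P2] Q1=[P1,P4] Q2=[]
t=17-18: P3@Q0 runs 1, rem=5, I/O yield, promote→Q0. Q0=[P2,P3] Q1=[P1,P4] Q2=[]
t=18-19: P2@Q0 runs 1, rem=5, I/O yield, promote→Q0. Q0=[P3,P2] Q1=[P1,P4] Q2=[]
t=19-20: P3@Q0 runs 1, rem=4, I/O yield, promote→Q0. Q0=[P2,P3] Q1=[P1,P4] Q2=[]
t=20-21: P2@Q0 runs 1, rem=4, I/O yield, promote→Q0. Q0=[P3,P2] Q1=[P1,P4] Q2=[]
t=21-22: P3@Q0 runs 1, rem=3, I/O yield, promote→Q0. Q0=[P2,P3] Q1=[P1,P4] Q2=[]
t=22-23: P2@Q0 runs 1, rem=3, I/O yield, promote→Q0. Q0=[P3,P2] Q1=[P1,P4] Q2=[]
t=23-24: P3@Q0 runs 1, rem=2, I/O yield, promote→Q0. Q0=[P2,P3] Q1=[P1,P4] Q2=[]
t=24-25: P2@Q0 runs 1, rem=2, I/O yield, promote→Q0. Q0=[P3,P2] Q1=[P1,P4] Q2=[]
t=25-26: P3@Q0 runs 1, rem=1, I/O yield, promote→Q0. Q0=[P2,P3] Q1=[P1,P4] Q2=[]
t=26-27: P2@Q0 runs 1, rem=1, I/O yield, promote→Q0. Q0=[P3,P2] Q1=[P1,P4] Q2=[]
t=27-28: P3@Q0 runs 1, rem=0, completes. Q0=[P2] Q1=[P1,P4] Q2=[]
t=28-29: P2@Q0 runs 1, rem=0, completes. Q0=[] Q1=[P1,P4] Q2=[]
t=29-32: P1@Q1 runs 3, rem=5, I/O yield, promote→Q0. Q0=[P1] Q1=[P4] Q2=[]
t=32-34: P1@Q0 runs 2, rem=3, quantum used, demote→Q1. Q0=[] Q1=[P4,P1] Q2=[]
t=34-40: P4@Q1 runs 6, rem=1, quantum used, demote→Q2. Q0=[] Q1=[P1] Q2=[P4]
t=40-43: P1@Q1 runs 3, rem=0, completes. Q0=[] Q1=[] Q2=[P4]
t=43-44: P4@Q2 runs 1, rem=0, completes. Q0=[] Q1=[] Q2=[]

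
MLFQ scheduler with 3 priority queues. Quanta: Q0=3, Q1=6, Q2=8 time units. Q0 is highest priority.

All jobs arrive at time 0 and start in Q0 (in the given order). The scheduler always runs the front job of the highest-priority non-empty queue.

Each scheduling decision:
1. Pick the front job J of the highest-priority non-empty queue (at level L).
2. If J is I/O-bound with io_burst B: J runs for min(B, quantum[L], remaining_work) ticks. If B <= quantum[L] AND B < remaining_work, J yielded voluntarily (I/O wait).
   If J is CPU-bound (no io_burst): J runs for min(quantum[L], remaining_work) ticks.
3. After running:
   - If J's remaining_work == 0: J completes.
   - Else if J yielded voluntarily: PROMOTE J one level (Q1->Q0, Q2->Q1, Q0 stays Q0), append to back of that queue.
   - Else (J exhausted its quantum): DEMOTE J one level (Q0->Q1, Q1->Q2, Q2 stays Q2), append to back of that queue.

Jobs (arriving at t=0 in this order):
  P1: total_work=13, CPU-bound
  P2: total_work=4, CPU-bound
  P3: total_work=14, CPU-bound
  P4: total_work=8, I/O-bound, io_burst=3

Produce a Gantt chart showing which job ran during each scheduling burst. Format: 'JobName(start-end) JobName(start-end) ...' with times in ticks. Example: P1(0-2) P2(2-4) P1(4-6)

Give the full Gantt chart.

Answer: P1(0-3) P2(3-6) P3(6-9) P4(9-12) P4(12-15) P4(15-17) P1(17-23) P2(23-24) P3(24-30) P1(30-34) P3(34-39)

Derivation:
t=0-3: P1@Q0 runs 3, rem=10, quantum used, demote→Q1. Q0=[P2,P3,P4] Q1=[P1] Q2=[]
t=3-6: P2@Q0 runs 3, rem=1, quantum used, demote→Q1. Q0=[P3,P4] Q1=[P1,P2] Q2=[]
t=6-9: P3@Q0 runs 3, rem=11, quantum used, demote→Q1. Q0=[P4] Q1=[P1,P2,P3] Q2=[]
t=9-12: P4@Q0 runs 3, rem=5, I/O yield, promote→Q0. Q0=[P4] Q1=[P1,P2,P3] Q2=[]
t=12-15: P4@Q0 runs 3, rem=2, I/O yield, promote→Q0. Q0=[P4] Q1=[P1,P2,P3] Q2=[]
t=15-17: P4@Q0 runs 2, rem=0, completes. Q0=[] Q1=[P1,P2,P3] Q2=[]
t=17-23: P1@Q1 runs 6, rem=4, quantum used, demote→Q2. Q0=[] Q1=[P2,P3] Q2=[P1]
t=23-24: P2@Q1 runs 1, rem=0, completes. Q0=[] Q1=[P3] Q2=[P1]
t=24-30: P3@Q1 runs 6, rem=5, quantum used, demote→Q2. Q0=[] Q1=[] Q2=[P1,P3]
t=30-34: P1@Q2 runs 4, rem=0, completes. Q0=[] Q1=[] Q2=[P3]
t=34-39: P3@Q2 runs 5, rem=0, completes. Q0=[] Q1=[] Q2=[]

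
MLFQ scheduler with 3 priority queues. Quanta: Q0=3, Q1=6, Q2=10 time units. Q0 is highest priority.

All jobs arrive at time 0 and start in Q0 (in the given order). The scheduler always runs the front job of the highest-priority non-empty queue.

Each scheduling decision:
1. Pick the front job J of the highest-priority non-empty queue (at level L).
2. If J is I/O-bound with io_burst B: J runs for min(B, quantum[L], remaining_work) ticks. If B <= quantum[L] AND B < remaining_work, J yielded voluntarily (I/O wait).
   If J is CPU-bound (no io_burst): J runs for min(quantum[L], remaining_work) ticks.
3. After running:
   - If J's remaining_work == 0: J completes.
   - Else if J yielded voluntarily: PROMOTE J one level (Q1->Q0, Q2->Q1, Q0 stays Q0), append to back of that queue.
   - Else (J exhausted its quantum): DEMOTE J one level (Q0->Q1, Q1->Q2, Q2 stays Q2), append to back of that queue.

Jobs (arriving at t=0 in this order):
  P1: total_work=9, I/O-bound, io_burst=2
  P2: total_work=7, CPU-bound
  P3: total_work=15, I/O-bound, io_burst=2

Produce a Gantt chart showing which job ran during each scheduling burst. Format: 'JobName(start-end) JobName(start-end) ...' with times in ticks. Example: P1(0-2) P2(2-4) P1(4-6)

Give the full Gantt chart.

t=0-2: P1@Q0 runs 2, rem=7, I/O yield, promote→Q0. Q0=[P2,P3,P1] Q1=[] Q2=[]
t=2-5: P2@Q0 runs 3, rem=4, quantum used, demote→Q1. Q0=[P3,P1] Q1=[P2] Q2=[]
t=5-7: P3@Q0 runs 2, rem=13, I/O yield, promote→Q0. Q0=[P1,P3] Q1=[P2] Q2=[]
t=7-9: P1@Q0 runs 2, rem=5, I/O yield, promote→Q0. Q0=[P3,P1] Q1=[P2] Q2=[]
t=9-11: P3@Q0 runs 2, rem=11, I/O yield, promote→Q0. Q0=[P1,P3] Q1=[P2] Q2=[]
t=11-13: P1@Q0 runs 2, rem=3, I/O yield, promote→Q0. Q0=[P3,P1] Q1=[P2] Q2=[]
t=13-15: P3@Q0 runs 2, rem=9, I/O yield, promote→Q0. Q0=[P1,P3] Q1=[P2] Q2=[]
t=15-17: P1@Q0 runs 2, rem=1, I/O yield, promote→Q0. Q0=[P3,P1] Q1=[P2] Q2=[]
t=17-19: P3@Q0 runs 2, rem=7, I/O yield, promote→Q0. Q0=[P1,P3] Q1=[P2] Q2=[]
t=19-20: P1@Q0 runs 1, rem=0, completes. Q0=[P3] Q1=[P2] Q2=[]
t=20-22: P3@Q0 runs 2, rem=5, I/O yield, promote→Q0. Q0=[P3] Q1=[P2] Q2=[]
t=22-24: P3@Q0 runs 2, rem=3, I/O yield, promote→Q0. Q0=[P3] Q1=[P2] Q2=[]
t=24-26: P3@Q0 runs 2, rem=1, I/O yield, promote→Q0. Q0=[P3] Q1=[P2] Q2=[]
t=26-27: P3@Q0 runs 1, rem=0, completes. Q0=[] Q1=[P2] Q2=[]
t=27-31: P2@Q1 runs 4, rem=0, completes. Q0=[] Q1=[] Q2=[]

Answer: P1(0-2) P2(2-5) P3(5-7) P1(7-9) P3(9-11) P1(11-13) P3(13-15) P1(15-17) P3(17-19) P1(19-20) P3(20-22) P3(22-24) P3(24-26) P3(26-27) P2(27-31)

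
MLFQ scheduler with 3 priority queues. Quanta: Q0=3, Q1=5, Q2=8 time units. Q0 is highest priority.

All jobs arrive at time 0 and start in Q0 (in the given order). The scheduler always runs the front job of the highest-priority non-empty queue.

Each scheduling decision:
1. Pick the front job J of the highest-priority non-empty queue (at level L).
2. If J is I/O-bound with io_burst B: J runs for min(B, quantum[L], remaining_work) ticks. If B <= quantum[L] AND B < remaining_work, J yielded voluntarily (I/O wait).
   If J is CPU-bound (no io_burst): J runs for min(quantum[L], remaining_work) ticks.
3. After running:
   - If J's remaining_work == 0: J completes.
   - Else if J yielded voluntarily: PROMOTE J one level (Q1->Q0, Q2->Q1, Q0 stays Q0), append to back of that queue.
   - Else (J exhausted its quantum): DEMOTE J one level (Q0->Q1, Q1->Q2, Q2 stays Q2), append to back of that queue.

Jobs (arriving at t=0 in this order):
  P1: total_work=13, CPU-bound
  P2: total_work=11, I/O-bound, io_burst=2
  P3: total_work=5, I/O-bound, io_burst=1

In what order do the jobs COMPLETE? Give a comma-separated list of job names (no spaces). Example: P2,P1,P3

t=0-3: P1@Q0 runs 3, rem=10, quantum used, demote→Q1. Q0=[P2,P3] Q1=[P1] Q2=[]
t=3-5: P2@Q0 runs 2, rem=9, I/O yield, promote→Q0. Q0=[P3,P2] Q1=[P1] Q2=[]
t=5-6: P3@Q0 runs 1, rem=4, I/O yield, promote→Q0. Q0=[P2,P3] Q1=[P1] Q2=[]
t=6-8: P2@Q0 runs 2, rem=7, I/O yield, promote→Q0. Q0=[P3,P2] Q1=[P1] Q2=[]
t=8-9: P3@Q0 runs 1, rem=3, I/O yield, promote→Q0. Q0=[P2,P3] Q1=[P1] Q2=[]
t=9-11: P2@Q0 runs 2, rem=5, I/O yield, promote→Q0. Q0=[P3,P2] Q1=[P1] Q2=[]
t=11-12: P3@Q0 runs 1, rem=2, I/O yield, promote→Q0. Q0=[P2,P3] Q1=[P1] Q2=[]
t=12-14: P2@Q0 runs 2, rem=3, I/O yield, promote→Q0. Q0=[P3,P2] Q1=[P1] Q2=[]
t=14-15: P3@Q0 runs 1, rem=1, I/O yield, promote→Q0. Q0=[P2,P3] Q1=[P1] Q2=[]
t=15-17: P2@Q0 runs 2, rem=1, I/O yield, promote→Q0. Q0=[P3,P2] Q1=[P1] Q2=[]
t=17-18: P3@Q0 runs 1, rem=0, completes. Q0=[P2] Q1=[P1] Q2=[]
t=18-19: P2@Q0 runs 1, rem=0, completes. Q0=[] Q1=[P1] Q2=[]
t=19-24: P1@Q1 runs 5, rem=5, quantum used, demote→Q2. Q0=[] Q1=[] Q2=[P1]
t=24-29: P1@Q2 runs 5, rem=0, completes. Q0=[] Q1=[] Q2=[]

Answer: P3,P2,P1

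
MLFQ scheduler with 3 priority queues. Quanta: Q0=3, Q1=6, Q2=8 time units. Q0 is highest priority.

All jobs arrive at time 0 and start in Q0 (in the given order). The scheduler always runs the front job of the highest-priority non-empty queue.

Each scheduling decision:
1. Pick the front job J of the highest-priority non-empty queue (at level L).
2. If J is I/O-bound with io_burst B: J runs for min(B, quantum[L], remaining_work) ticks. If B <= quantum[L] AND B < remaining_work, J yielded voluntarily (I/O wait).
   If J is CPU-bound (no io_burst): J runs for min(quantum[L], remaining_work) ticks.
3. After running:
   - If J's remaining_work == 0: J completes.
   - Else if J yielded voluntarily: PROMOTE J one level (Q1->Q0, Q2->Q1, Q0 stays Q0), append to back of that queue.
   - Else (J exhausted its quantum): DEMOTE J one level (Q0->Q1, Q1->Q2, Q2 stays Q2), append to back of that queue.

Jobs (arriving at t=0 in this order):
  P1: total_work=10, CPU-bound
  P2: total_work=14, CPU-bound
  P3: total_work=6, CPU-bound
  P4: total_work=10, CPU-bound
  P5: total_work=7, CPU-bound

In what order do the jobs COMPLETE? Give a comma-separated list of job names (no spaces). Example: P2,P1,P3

t=0-3: P1@Q0 runs 3, rem=7, quantum used, demote→Q1. Q0=[P2,P3,P4,P5] Q1=[P1] Q2=[]
t=3-6: P2@Q0 runs 3, rem=11, quantum used, demote→Q1. Q0=[P3,P4,P5] Q1=[P1,P2] Q2=[]
t=6-9: P3@Q0 runs 3, rem=3, quantum used, demote→Q1. Q0=[P4,P5] Q1=[P1,P2,P3] Q2=[]
t=9-12: P4@Q0 runs 3, rem=7, quantum used, demote→Q1. Q0=[P5] Q1=[P1,P2,P3,P4] Q2=[]
t=12-15: P5@Q0 runs 3, rem=4, quantum used, demote→Q1. Q0=[] Q1=[P1,P2,P3,P4,P5] Q2=[]
t=15-21: P1@Q1 runs 6, rem=1, quantum used, demote→Q2. Q0=[] Q1=[P2,P3,P4,P5] Q2=[P1]
t=21-27: P2@Q1 runs 6, rem=5, quantum used, demote→Q2. Q0=[] Q1=[P3,P4,P5] Q2=[P1,P2]
t=27-30: P3@Q1 runs 3, rem=0, completes. Q0=[] Q1=[P4,P5] Q2=[P1,P2]
t=30-36: P4@Q1 runs 6, rem=1, quantum used, demote→Q2. Q0=[] Q1=[P5] Q2=[P1,P2,P4]
t=36-40: P5@Q1 runs 4, rem=0, completes. Q0=[] Q1=[] Q2=[P1,P2,P4]
t=40-41: P1@Q2 runs 1, rem=0, completes. Q0=[] Q1=[] Q2=[P2,P4]
t=41-46: P2@Q2 runs 5, rem=0, completes. Q0=[] Q1=[] Q2=[P4]
t=46-47: P4@Q2 runs 1, rem=0, completes. Q0=[] Q1=[] Q2=[]

Answer: P3,P5,P1,P2,P4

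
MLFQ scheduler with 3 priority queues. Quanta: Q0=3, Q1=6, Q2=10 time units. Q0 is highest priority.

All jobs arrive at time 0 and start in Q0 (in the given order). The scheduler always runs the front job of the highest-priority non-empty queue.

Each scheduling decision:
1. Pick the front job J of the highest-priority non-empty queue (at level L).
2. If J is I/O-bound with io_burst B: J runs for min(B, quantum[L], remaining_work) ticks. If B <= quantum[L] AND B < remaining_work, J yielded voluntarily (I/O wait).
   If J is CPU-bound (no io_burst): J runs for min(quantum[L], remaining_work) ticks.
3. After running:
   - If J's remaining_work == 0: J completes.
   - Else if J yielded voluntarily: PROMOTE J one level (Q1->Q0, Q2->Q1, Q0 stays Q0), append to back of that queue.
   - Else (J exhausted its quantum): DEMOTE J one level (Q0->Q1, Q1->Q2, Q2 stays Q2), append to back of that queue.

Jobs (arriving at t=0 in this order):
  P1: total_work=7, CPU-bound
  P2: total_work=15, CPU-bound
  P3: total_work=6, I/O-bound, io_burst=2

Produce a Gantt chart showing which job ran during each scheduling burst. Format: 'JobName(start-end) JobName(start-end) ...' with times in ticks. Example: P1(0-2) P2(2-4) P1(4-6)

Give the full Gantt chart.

Answer: P1(0-3) P2(3-6) P3(6-8) P3(8-10) P3(10-12) P1(12-16) P2(16-22) P2(22-28)

Derivation:
t=0-3: P1@Q0 runs 3, rem=4, quantum used, demote→Q1. Q0=[P2,P3] Q1=[P1] Q2=[]
t=3-6: P2@Q0 runs 3, rem=12, quantum used, demote→Q1. Q0=[P3] Q1=[P1,P2] Q2=[]
t=6-8: P3@Q0 runs 2, rem=4, I/O yield, promote→Q0. Q0=[P3] Q1=[P1,P2] Q2=[]
t=8-10: P3@Q0 runs 2, rem=2, I/O yield, promote→Q0. Q0=[P3] Q1=[P1,P2] Q2=[]
t=10-12: P3@Q0 runs 2, rem=0, completes. Q0=[] Q1=[P1,P2] Q2=[]
t=12-16: P1@Q1 runs 4, rem=0, completes. Q0=[] Q1=[P2] Q2=[]
t=16-22: P2@Q1 runs 6, rem=6, quantum used, demote→Q2. Q0=[] Q1=[] Q2=[P2]
t=22-28: P2@Q2 runs 6, rem=0, completes. Q0=[] Q1=[] Q2=[]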